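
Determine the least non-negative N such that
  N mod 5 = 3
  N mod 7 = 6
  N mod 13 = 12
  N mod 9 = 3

Combine the congruences pairwise.
From N ≡ 3 (mod 5) write N = 3 + 5t. Substituting into N ≡ 6 (mod 7) gives 5t ≡ 3 (mod 7), and since 5⁻¹ ≡ 3 (mod 7), t ≡ 2. Hence N ≡ 3 + 5·2 = 13 (mod 35).
From N ≡ 13 (mod 35) write N = 13 + 35t. Substituting into N ≡ 12 (mod 13) gives 35t ≡ 12 (mod 13), and since 9⁻¹ ≡ 3 (mod 13), t ≡ 10. Hence N ≡ 13 + 35·10 = 363 (mod 455).
From N ≡ 363 (mod 455) write N = 363 + 455t. Substituting into N ≡ 3 (mod 9) gives 455t ≡ 0 (mod 9), and since 5⁻¹ ≡ 2 (mod 9), t ≡ 0. Hence N ≡ 363 + 455·0 = 363 (mod 4095).

363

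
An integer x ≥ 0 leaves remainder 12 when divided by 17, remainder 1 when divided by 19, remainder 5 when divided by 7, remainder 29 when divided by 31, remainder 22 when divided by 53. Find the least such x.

960223

From x ≡ 12 (mod 17) write x = 12 + 17t. Substituting into x ≡ 1 (mod 19) gives 17t ≡ 8 (mod 19), and since 17⁻¹ ≡ 9 (mod 19), t ≡ 15. Hence x ≡ 12 + 17·15 = 267 (mod 323).
From x ≡ 267 (mod 323) write x = 267 + 323t. Substituting into x ≡ 5 (mod 7) gives 323t ≡ 4 (mod 7), and since 1⁻¹ ≡ 1 (mod 7), t ≡ 4. Hence x ≡ 267 + 323·4 = 1559 (mod 2261).
From x ≡ 1559 (mod 2261) write x = 1559 + 2261t. Substituting into x ≡ 29 (mod 31) gives 2261t ≡ 20 (mod 31), and since 29⁻¹ ≡ 15 (mod 31), t ≡ 21. Hence x ≡ 1559 + 2261·21 = 49040 (mod 70091).
From x ≡ 49040 (mod 70091) write x = 49040 + 70091t. Substituting into x ≡ 22 (mod 53) gives 70091t ≡ 7 (mod 53), and since 25⁻¹ ≡ 17 (mod 53), t ≡ 13. Hence x ≡ 49040 + 70091·13 = 960223 (mod 3714823).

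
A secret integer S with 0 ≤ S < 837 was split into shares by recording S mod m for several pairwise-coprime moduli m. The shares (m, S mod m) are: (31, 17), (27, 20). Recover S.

668

Combine the congruences pairwise.
From S ≡ 17 (mod 31) write S = 17 + 31t. Substituting into S ≡ 20 (mod 27) gives 31t ≡ 3 (mod 27), and since 4⁻¹ ≡ 7 (mod 27), t ≡ 21. Hence S ≡ 17 + 31·21 = 668 (mod 837).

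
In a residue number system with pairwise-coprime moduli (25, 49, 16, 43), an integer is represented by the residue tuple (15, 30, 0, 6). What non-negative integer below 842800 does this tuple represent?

543440

The moduli are pairwise coprime; N = 25·49·16·43 = 842800.
N/25 = 33712; 33712 ≡ 12 (mod 25); 12·23 ≡ 1, so inverse 23.
N/49 = 17200; 17200 ≡ 1 (mod 49), inverse 1.
N/16 = 52675; 52675 ≡ 3 (mod 16); 3·11 ≡ 1, so inverse 11.
N/43 = 19600; 19600 ≡ 35 (mod 43); 35·16 ≡ 1, so inverse 16.
x ≡ 15·33712·23 + 30·17200·1 + 0·52675·11 + 6·19600·16 = 14028240.
14028240 mod 842800 = 543440.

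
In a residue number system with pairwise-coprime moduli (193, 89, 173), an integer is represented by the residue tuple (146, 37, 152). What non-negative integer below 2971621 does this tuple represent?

The moduli are pairwise coprime; N = 193·89·173 = 2971621.
N/193 = 15397; 15397 ≡ 150 (mod 193); 150·184 ≡ 1, so inverse 184.
N/89 = 33389; 33389 ≡ 14 (mod 89); 14·70 ≡ 1, so inverse 70.
N/173 = 17177; 17177 ≡ 50 (mod 173); 50·45 ≡ 1, so inverse 45.
x ≡ 146·15397·184 + 37·33389·70 + 152·17177·45 = 617593198.
617593198 mod 2971621 = 2467651.

2467651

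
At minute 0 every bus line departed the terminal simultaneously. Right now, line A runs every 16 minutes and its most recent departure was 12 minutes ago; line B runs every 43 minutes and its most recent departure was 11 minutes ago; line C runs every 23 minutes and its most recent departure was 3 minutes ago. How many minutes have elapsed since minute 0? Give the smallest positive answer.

The moduli are pairwise coprime; N = 16·43·23 = 15824.
N/16 = 989; 989 ≡ 13 (mod 16); 13·5 ≡ 1, so inverse 5.
N/43 = 368; 368 ≡ 24 (mod 43); 24·9 ≡ 1, so inverse 9.
N/23 = 688; 688 ≡ 21 (mod 23); 21·11 ≡ 1, so inverse 11.
t ≡ 12·989·5 + 11·368·9 + 3·688·11 = 118476.
118476 mod 15824 = 7708.

7708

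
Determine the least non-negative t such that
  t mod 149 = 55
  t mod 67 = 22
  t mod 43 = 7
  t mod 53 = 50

17495933

The moduli are pairwise coprime; N = 149·67·43·53 = 22751257.
N/149 = 152693; 152693 ≡ 117 (mod 149); 117·135 ≡ 1, so inverse 135.
N/67 = 339571; 339571 ≡ 15 (mod 67); 15·9 ≡ 1, so inverse 9.
N/43 = 529099; 529099 ≡ 27 (mod 43); 27·8 ≡ 1, so inverse 8.
N/53 = 429269; 429269 ≡ 22 (mod 53); 22·41 ≡ 1, so inverse 41.
t ≡ 55·152693·135 + 22·339571·9 + 7·529099·8 + 50·429269·41 = 2110611577.
2110611577 mod 22751257 = 17495933.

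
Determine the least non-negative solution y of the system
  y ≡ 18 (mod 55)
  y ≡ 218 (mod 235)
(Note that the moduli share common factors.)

1393

Combine the congruences pairwise.
gcd(55, 235) = 5 and 5 | (218 − 18), so the pair is consistent; merging gives y ≡ 1393 (mod 2585), where 2585 = lcm(55, 235).
The solution is unique modulo lcm(55, 235) = 2585.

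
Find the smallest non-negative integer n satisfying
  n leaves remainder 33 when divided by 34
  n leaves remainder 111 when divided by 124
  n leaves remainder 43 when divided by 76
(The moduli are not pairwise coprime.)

Combine the congruences pairwise.
gcd(34, 124) = 2 and 2 | (111 − 33), so the pair is consistent; merging gives n ≡ 1971 (mod 2108), where 2108 = lcm(34, 124).
gcd(2108, 76) = 4 and 4 | (43 − 1971), so the pair is consistent; merging gives n ≡ 20943 (mod 40052), where 40052 = lcm(2108, 76).
The solution is unique modulo lcm(34, 124, 76) = 40052.

20943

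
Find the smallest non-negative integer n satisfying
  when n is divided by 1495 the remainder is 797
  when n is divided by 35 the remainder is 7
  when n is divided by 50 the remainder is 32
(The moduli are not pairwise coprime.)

35182

gcd(1495, 35) = 5 and 5 | (7 − 797), so the pair is consistent; merging gives n ≡ 3787 (mod 10465), where 10465 = lcm(1495, 35).
gcd(10465, 50) = 5 and 5 | (32 − 3787), so the pair is consistent; merging gives n ≡ 35182 (mod 104650), where 104650 = lcm(10465, 50).
The solution is unique modulo lcm(1495, 35, 50) = 104650.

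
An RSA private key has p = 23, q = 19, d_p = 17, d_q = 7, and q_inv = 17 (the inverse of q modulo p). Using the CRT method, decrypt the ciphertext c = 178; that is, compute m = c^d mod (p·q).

425

m₁ = c^(d_p) mod p: c ≡ 17 (mod 23), and 17^17 mod 23 = 11.
m₂ = c^(d_q) mod q: c ≡ 7 (mod 19), and 7^7 mod 19 = 7.
h = q_inv·(m₁ − m₂) mod p = 17·(11 − 7) mod 23 = 22.
m = m₂ + h·q = 7 + 22·19 = 425.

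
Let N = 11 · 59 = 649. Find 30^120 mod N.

166

Mod 11: 30 ≡ 8; since 10 | 120, by Fermat 8^120 ≡ 1 (mod 11).
Mod 59: 30 ≡ 30; by Fermat, exponent reduces to 120 mod 58 = 4; 30^4 ≡ 48 (mod 59).
Combine by CRT: x ≡ 1 (mod 11), x ≡ 48 (mod 59) ⇒ x ≡ 166 (mod 649).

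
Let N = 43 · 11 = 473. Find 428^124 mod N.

Mod 43: 428 ≡ 41; by Fermat, exponent reduces to 124 mod 42 = 40; 41^40 ≡ 11 (mod 43).
Mod 11: 428 ≡ 10; by Fermat, exponent reduces to 124 mod 10 = 4; 10^4 ≡ 1 (mod 11).
Combine by CRT: x ≡ 11 (mod 43), x ≡ 1 (mod 11) ⇒ x ≡ 441 (mod 473).

441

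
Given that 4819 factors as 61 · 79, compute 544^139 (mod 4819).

2455

Mod 61: 544 ≡ 56; by Fermat, exponent reduces to 139 mod 60 = 19; 56^19 ≡ 15 (mod 61).
Mod 79: 544 ≡ 70; by Fermat, exponent reduces to 139 mod 78 = 61; 70^61 ≡ 6 (mod 79).
Combine by CRT: x ≡ 15 (mod 61), x ≡ 6 (mod 79) ⇒ x ≡ 2455 (mod 4819).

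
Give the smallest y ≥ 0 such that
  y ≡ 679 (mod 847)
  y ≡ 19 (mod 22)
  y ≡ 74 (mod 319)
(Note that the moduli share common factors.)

17619

gcd(847, 22) = 11 and 11 | (19 − 679), so the pair is consistent; merging gives y ≡ 679 (mod 1694), where 1694 = lcm(847, 22).
gcd(1694, 319) = 11 and 11 | (74 − 679), so the pair is consistent; merging gives y ≡ 17619 (mod 49126), where 49126 = lcm(1694, 319).
The solution is unique modulo lcm(847, 22, 319) = 49126.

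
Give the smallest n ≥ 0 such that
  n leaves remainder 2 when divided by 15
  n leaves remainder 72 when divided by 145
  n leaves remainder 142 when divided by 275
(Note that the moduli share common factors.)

Combine the congruences pairwise.
gcd(15, 145) = 5 and 5 | (72 − 2), so the pair is consistent; merging gives n ≡ 362 (mod 435), where 435 = lcm(15, 145).
gcd(435, 275) = 5 and 5 | (142 − 362), so the pair is consistent; merging gives n ≡ 14717 (mod 23925), where 23925 = lcm(435, 275).
The solution is unique modulo lcm(15, 145, 275) = 23925.

14717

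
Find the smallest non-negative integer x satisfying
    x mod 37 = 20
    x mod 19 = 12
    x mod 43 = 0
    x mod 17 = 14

The moduli are pairwise coprime; N = 37·19·43·17 = 513893.
N/37 = 13889; 13889 ≡ 14 (mod 37); 14·8 ≡ 1, so inverse 8.
N/19 = 27047; 27047 ≡ 10 (mod 19); 10·2 ≡ 1, so inverse 2.
N/43 = 11951; 11951 ≡ 40 (mod 43); 40·14 ≡ 1, so inverse 14.
N/17 = 30229; 30229 ≡ 3 (mod 17); 3·6 ≡ 1, so inverse 6.
x ≡ 20·13889·8 + 12·27047·2 + 0·11951·14 + 14·30229·6 = 5410604.
5410604 mod 513893 = 271674.

271674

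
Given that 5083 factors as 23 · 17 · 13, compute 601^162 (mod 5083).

4031

Mod 23: 601 ≡ 3; by Fermat, exponent reduces to 162 mod 22 = 8; 3^8 ≡ 6 (mod 23).
Mod 17: 601 ≡ 6; by Fermat, exponent reduces to 162 mod 16 = 2; 6^2 ≡ 2 (mod 17).
Mod 13: 601 ≡ 3; by Fermat, exponent reduces to 162 mod 12 = 6; 3^6 ≡ 1 (mod 13).
Combine by CRT: x ≡ 6 (mod 23), x ≡ 2 (mod 17), x ≡ 1 (mod 13) ⇒ x ≡ 4031 (mod 5083).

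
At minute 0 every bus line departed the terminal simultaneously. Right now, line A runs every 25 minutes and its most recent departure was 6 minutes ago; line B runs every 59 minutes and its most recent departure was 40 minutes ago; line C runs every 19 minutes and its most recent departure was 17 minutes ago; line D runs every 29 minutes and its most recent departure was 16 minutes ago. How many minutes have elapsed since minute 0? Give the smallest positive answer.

The moduli are pairwise coprime; N = 25·59·19·29 = 812725.
N/25 = 32509; 32509 ≡ 9 (mod 25); 9·14 ≡ 1, so inverse 14.
N/59 = 13775; 13775 ≡ 28 (mod 59); 28·19 ≡ 1, so inverse 19.
N/19 = 42775; 42775 ≡ 6 (mod 19); 6·16 ≡ 1, so inverse 16.
N/29 = 28025; 28025 ≡ 11 (mod 29); 11·8 ≡ 1, so inverse 8.
t ≡ 6·32509·14 + 40·13775·19 + 17·42775·16 + 16·28025·8 = 28421756.
28421756 mod 812725 = 789106.

789106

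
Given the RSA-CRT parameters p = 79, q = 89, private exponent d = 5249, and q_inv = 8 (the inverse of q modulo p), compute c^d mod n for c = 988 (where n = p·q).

440

d_p = d mod (p−1) = 5249 mod 78 = 23; d_q = d mod (q−1) = 57.
m₁ = c^(d_p) mod p: c ≡ 40 (mod 79), and 40^23 mod 79 = 45.
m₂ = c^(d_q) mod q: c ≡ 9 (mod 89), and 9^57 mod 89 = 84.
h = q_inv·(m₁ − m₂) mod p = 8·(45 − 84) mod 79 = 4.
m = m₂ + h·q = 84 + 4·89 = 440.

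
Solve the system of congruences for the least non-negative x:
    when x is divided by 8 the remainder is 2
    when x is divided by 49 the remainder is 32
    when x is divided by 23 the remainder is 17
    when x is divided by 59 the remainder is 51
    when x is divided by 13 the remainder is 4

The moduli are pairwise coprime; N = 8·49·23·59·13 = 6915272.
N/8 = 864409; 864409 ≡ 1 (mod 8), inverse 1.
N/49 = 141128; 141128 ≡ 8 (mod 49); 8·43 ≡ 1, so inverse 43.
N/23 = 300664; 300664 ≡ 8 (mod 23); 8·3 ≡ 1, so inverse 3.
N/59 = 117208; 117208 ≡ 34 (mod 59); 34·33 ≡ 1, so inverse 33.
N/13 = 531944; 531944 ≡ 10 (mod 13); 10·4 ≡ 1, so inverse 4.
x ≡ 2·864409·1 + 32·141128·43 + 17·300664·3 + 51·117208·33 + 4·531944·4 = 417026978.
417026978 mod 6915272 = 2110658.

2110658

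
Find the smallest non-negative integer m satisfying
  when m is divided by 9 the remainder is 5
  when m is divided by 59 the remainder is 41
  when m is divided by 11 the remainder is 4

The moduli are pairwise coprime; N = 9·59·11 = 5841.
N/9 = 649; 649 ≡ 1 (mod 9), inverse 1.
N/59 = 99; 99 ≡ 40 (mod 59); 40·31 ≡ 1, so inverse 31.
N/11 = 531; 531 ≡ 3 (mod 11); 3·4 ≡ 1, so inverse 4.
m ≡ 5·649·1 + 41·99·31 + 4·531·4 = 137570.
137570 mod 5841 = 3227.

3227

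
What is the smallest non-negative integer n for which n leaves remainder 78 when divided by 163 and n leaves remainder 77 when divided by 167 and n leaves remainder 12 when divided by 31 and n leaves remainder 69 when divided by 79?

7329373

From n ≡ 78 (mod 163) write n = 78 + 163t. Substituting into n ≡ 77 (mod 167) gives 163t ≡ 166 (mod 167), and since 163⁻¹ ≡ 125 (mod 167), t ≡ 42. Hence n ≡ 78 + 163·42 = 6924 (mod 27221).
From n ≡ 6924 (mod 27221) write n = 6924 + 27221t. Substituting into n ≡ 12 (mod 31) gives 27221t ≡ 1 (mod 31), and since 3⁻¹ ≡ 21 (mod 31), t ≡ 21. Hence n ≡ 6924 + 27221·21 = 578565 (mod 843851).
From n ≡ 578565 (mod 843851) write n = 578565 + 843851t. Substituting into n ≡ 69 (mod 79) gives 843851t ≡ 21 (mod 79), and since 52⁻¹ ≡ 38 (mod 79), t ≡ 8. Hence n ≡ 578565 + 843851·8 = 7329373 (mod 66664229).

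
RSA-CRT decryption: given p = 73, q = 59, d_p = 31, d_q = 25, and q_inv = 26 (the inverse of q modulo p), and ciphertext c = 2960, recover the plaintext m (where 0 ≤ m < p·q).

m₁ = c^(d_p) mod p: c ≡ 40 (mod 73), and 40^31 mod 73 = 11.
m₂ = c^(d_q) mod q: c ≡ 10 (mod 59), and 10^25 mod 59 = 2.
h = q_inv·(m₁ − m₂) mod p = 26·(11 − 2) mod 73 = 15.
m = m₂ + h·q = 2 + 15·59 = 887.

887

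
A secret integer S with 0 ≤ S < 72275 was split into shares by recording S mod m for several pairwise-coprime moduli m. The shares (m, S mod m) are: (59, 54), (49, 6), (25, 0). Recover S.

The moduli are pairwise coprime; N = 59·49·25 = 72275.
N/59 = 1225; 1225 ≡ 45 (mod 59); 45·21 ≡ 1, so inverse 21.
N/49 = 1475; 1475 ≡ 5 (mod 49); 5·10 ≡ 1, so inverse 10.
N/25 = 2891; 2891 ≡ 16 (mod 25); 16·11 ≡ 1, so inverse 11.
S ≡ 54·1225·21 + 6·1475·10 + 0·2891·11 = 1477650.
1477650 mod 72275 = 32150.

32150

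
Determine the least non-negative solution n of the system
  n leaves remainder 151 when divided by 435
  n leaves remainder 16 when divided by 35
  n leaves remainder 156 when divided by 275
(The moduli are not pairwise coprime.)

90631

gcd(435, 35) = 5 and 5 | (16 − 151), so the pair is consistent; merging gives n ≡ 2326 (mod 3045), where 3045 = lcm(435, 35).
gcd(3045, 275) = 5 and 5 | (156 − 2326), so the pair is consistent; merging gives n ≡ 90631 (mod 167475), where 167475 = lcm(3045, 275).
The solution is unique modulo lcm(435, 35, 275) = 167475.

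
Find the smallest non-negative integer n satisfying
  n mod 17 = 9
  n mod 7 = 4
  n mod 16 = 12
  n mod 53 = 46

57180

Combine the congruences pairwise.
From n ≡ 9 (mod 17) write n = 9 + 17t. Substituting into n ≡ 4 (mod 7) gives 17t ≡ 2 (mod 7), and since 3⁻¹ ≡ 5 (mod 7), t ≡ 3. Hence n ≡ 9 + 17·3 = 60 (mod 119).
From n ≡ 60 (mod 119) write n = 60 + 119t. Substituting into n ≡ 12 (mod 16) gives 119t ≡ 0 (mod 16), and since 7⁻¹ ≡ 7 (mod 16), t ≡ 0. Hence n ≡ 60 + 119·0 = 60 (mod 1904).
From n ≡ 60 (mod 1904) write n = 60 + 1904t. Substituting into n ≡ 46 (mod 53) gives 1904t ≡ 39 (mod 53), and since 49⁻¹ ≡ 13 (mod 53), t ≡ 30. Hence n ≡ 60 + 1904·30 = 57180 (mod 100912).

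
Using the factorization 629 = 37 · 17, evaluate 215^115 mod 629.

Mod 37: 215 ≡ 30; by Fermat, exponent reduces to 115 mod 36 = 7; 30^7 ≡ 3 (mod 37).
Mod 17: 215 ≡ 11; by Fermat, exponent reduces to 115 mod 16 = 3; 11^3 ≡ 5 (mod 17).
Combine by CRT: x ≡ 3 (mod 37), x ≡ 5 (mod 17) ⇒ x ≡ 447 (mod 629).

447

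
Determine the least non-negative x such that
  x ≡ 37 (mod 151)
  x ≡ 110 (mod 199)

Combine the congruences pairwise.
From x ≡ 37 (mod 151) write x = 37 + 151t. Substituting into x ≡ 110 (mod 199) gives 151t ≡ 73 (mod 199), and since 151⁻¹ ≡ 29 (mod 199), t ≡ 127. Hence x ≡ 37 + 151·127 = 19214 (mod 30049).

19214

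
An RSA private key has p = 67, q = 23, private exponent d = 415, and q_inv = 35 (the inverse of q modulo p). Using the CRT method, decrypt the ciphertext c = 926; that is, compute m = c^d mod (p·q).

d_p = d mod (p−1) = 415 mod 66 = 19; d_q = d mod (q−1) = 19.
m₁ = c^(d_p) mod p: c ≡ 55 (mod 67), and 55^19 mod 67 = 26.
m₂ = c^(d_q) mod q: c ≡ 6 (mod 23), and 6^19 mod 23 = 18.
h = q_inv·(m₁ − m₂) mod p = 35·(26 − 18) mod 67 = 12.
m = m₂ + h·q = 18 + 12·23 = 294.

294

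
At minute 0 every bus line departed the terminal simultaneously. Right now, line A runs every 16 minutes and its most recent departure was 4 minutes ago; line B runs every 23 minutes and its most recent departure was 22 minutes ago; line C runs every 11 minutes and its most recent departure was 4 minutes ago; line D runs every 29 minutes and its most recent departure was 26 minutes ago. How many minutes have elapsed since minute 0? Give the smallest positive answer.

From t ≡ 4 (mod 16) write t = 4 + 16s. Substituting into t ≡ 22 (mod 23) gives 16s ≡ 18 (mod 23), and since 16⁻¹ ≡ 13 (mod 23), s ≡ 4. Hence t ≡ 4 + 16·4 = 68 (mod 368).
From t ≡ 68 (mod 368) write t = 68 + 368s. Substituting into t ≡ 4 (mod 11) gives 368s ≡ 2 (mod 11), and since 5⁻¹ ≡ 9 (mod 11), s ≡ 7. Hence t ≡ 68 + 368·7 = 2644 (mod 4048).
From t ≡ 2644 (mod 4048) write t = 2644 + 4048s. Substituting into t ≡ 26 (mod 29) gives 4048s ≡ 21 (mod 29), and since 17⁻¹ ≡ 12 (mod 29), s ≡ 20. Hence t ≡ 2644 + 4048·20 = 83604 (mod 117392).

83604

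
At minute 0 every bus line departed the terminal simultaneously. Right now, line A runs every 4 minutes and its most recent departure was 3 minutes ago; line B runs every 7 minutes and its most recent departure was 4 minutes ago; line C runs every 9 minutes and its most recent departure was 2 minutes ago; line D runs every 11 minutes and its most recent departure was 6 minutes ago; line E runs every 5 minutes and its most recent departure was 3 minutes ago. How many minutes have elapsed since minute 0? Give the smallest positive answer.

4043

Combine the congruences pairwise.
From t ≡ 3 (mod 4) write t = 3 + 4s. Substituting into t ≡ 4 (mod 7) gives 4s ≡ 1 (mod 7), and since 4⁻¹ ≡ 2 (mod 7), s ≡ 2. Hence t ≡ 3 + 4·2 = 11 (mod 28).
From t ≡ 11 (mod 28) write t = 11 + 28s. Substituting into t ≡ 2 (mod 9) gives 28s ≡ 0 (mod 9), and since 1⁻¹ ≡ 1 (mod 9), s ≡ 0. Hence t ≡ 11 + 28·0 = 11 (mod 252).
From t ≡ 11 (mod 252) write t = 11 + 252s. Substituting into t ≡ 6 (mod 11) gives 252s ≡ 6 (mod 11), and since 10⁻¹ ≡ 10 (mod 11), s ≡ 5. Hence t ≡ 11 + 252·5 = 1271 (mod 2772).
From t ≡ 1271 (mod 2772) write t = 1271 + 2772s. Substituting into t ≡ 3 (mod 5) gives 2772s ≡ 2 (mod 5), and since 2⁻¹ ≡ 3 (mod 5), s ≡ 1. Hence t ≡ 1271 + 2772·1 = 4043 (mod 13860).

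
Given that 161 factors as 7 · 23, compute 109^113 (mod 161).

37

Mod 7: 109 ≡ 4; by Fermat, exponent reduces to 113 mod 6 = 5; 4^5 ≡ 2 (mod 7).
Mod 23: 109 ≡ 17; by Fermat, exponent reduces to 113 mod 22 = 3; 17^3 ≡ 14 (mod 23).
Combine by CRT: x ≡ 2 (mod 7), x ≡ 14 (mod 23) ⇒ x ≡ 37 (mod 161).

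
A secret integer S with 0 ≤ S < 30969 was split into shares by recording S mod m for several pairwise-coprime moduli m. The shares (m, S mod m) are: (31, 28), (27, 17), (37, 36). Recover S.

The moduli are pairwise coprime; N = 31·27·37 = 30969.
N/31 = 999; 999 ≡ 7 (mod 31); 7·9 ≡ 1, so inverse 9.
N/27 = 1147; 1147 ≡ 13 (mod 27); 13·25 ≡ 1, so inverse 25.
N/37 = 837; 837 ≡ 23 (mod 37); 23·29 ≡ 1, so inverse 29.
S ≡ 28·999·9 + 17·1147·25 + 36·837·29 = 1613051.
1613051 mod 30969 = 2663.

2663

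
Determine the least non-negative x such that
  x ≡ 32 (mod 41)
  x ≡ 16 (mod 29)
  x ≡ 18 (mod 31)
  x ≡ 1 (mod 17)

The moduli are pairwise coprime; N = 41·29·31·17 = 626603.
N/41 = 15283; 15283 ≡ 31 (mod 41); 31·4 ≡ 1, so inverse 4.
N/29 = 21607; 21607 ≡ 2 (mod 29); 2·15 ≡ 1, so inverse 15.
N/31 = 20213; 20213 ≡ 1 (mod 31), inverse 1.
N/17 = 36859; 36859 ≡ 3 (mod 17); 3·6 ≡ 1, so inverse 6.
x ≡ 32·15283·4 + 16·21607·15 + 18·20213·1 + 1·36859·6 = 7726892.
7726892 mod 626603 = 207656.

207656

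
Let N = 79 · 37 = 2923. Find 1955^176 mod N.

Mod 79: 1955 ≡ 59; by Fermat, exponent reduces to 176 mod 78 = 20; 59^20 ≡ 40 (mod 79).
Mod 37: 1955 ≡ 31; by Fermat, exponent reduces to 176 mod 36 = 32; 31^32 ≡ 1 (mod 37).
Combine by CRT: x ≡ 40 (mod 79), x ≡ 1 (mod 37) ⇒ x ≡ 593 (mod 2923).

593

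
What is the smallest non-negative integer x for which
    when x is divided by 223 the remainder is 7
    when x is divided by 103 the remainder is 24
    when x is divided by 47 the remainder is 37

1010866

From x ≡ 7 (mod 223) write x = 7 + 223t. Substituting into x ≡ 24 (mod 103) gives 223t ≡ 17 (mod 103), and since 17⁻¹ ≡ 97 (mod 103), t ≡ 1. Hence x ≡ 7 + 223·1 = 230 (mod 22969).
From x ≡ 230 (mod 22969) write x = 230 + 22969t. Substituting into x ≡ 37 (mod 47) gives 22969t ≡ 42 (mod 47), and since 33⁻¹ ≡ 10 (mod 47), t ≡ 44. Hence x ≡ 230 + 22969·44 = 1010866 (mod 1079543).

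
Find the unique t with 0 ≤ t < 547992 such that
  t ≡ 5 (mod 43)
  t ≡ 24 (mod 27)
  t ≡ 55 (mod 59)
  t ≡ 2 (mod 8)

518370

From t ≡ 5 (mod 43) write t = 5 + 43s. Substituting into t ≡ 24 (mod 27) gives 43s ≡ 19 (mod 27), and since 16⁻¹ ≡ 22 (mod 27), s ≡ 13. Hence t ≡ 5 + 43·13 = 564 (mod 1161).
From t ≡ 564 (mod 1161) write t = 564 + 1161s. Substituting into t ≡ 55 (mod 59) gives 1161s ≡ 22 (mod 59), and since 40⁻¹ ≡ 31 (mod 59), s ≡ 33. Hence t ≡ 564 + 1161·33 = 38877 (mod 68499).
From t ≡ 38877 (mod 68499) write t = 38877 + 68499s. Substituting into t ≡ 2 (mod 8) gives 68499s ≡ 5 (mod 8), and since 3⁻¹ ≡ 3 (mod 8), s ≡ 7. Hence t ≡ 38877 + 68499·7 = 518370 (mod 547992).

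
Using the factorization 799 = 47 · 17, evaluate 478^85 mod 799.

474

Mod 47: 478 ≡ 8; by Fermat, exponent reduces to 85 mod 46 = 39; 8^39 ≡ 4 (mod 47).
Mod 17: 478 ≡ 2; by Fermat, exponent reduces to 85 mod 16 = 5; 2^5 ≡ 15 (mod 17).
Combine by CRT: x ≡ 4 (mod 47), x ≡ 15 (mod 17) ⇒ x ≡ 474 (mod 799).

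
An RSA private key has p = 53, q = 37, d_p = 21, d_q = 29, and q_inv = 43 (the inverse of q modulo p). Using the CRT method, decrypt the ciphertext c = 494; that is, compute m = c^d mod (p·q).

799

m₁ = c^(d_p) mod p: c ≡ 17 (mod 53), and 17^21 mod 53 = 4.
m₂ = c^(d_q) mod q: c ≡ 13 (mod 37), and 13^29 mod 37 = 22.
h = q_inv·(m₁ − m₂) mod p = 43·(4 − 22) mod 53 = 21.
m = m₂ + h·q = 22 + 21·37 = 799.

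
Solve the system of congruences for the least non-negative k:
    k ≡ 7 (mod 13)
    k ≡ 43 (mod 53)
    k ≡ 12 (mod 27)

17427

The moduli are pairwise coprime; N = 13·53·27 = 18603.
N/13 = 1431; 1431 ≡ 1 (mod 13), inverse 1.
N/53 = 351; 351 ≡ 33 (mod 53); 33·45 ≡ 1, so inverse 45.
N/27 = 689; 689 ≡ 14 (mod 27); 14·2 ≡ 1, so inverse 2.
k ≡ 7·1431·1 + 43·351·45 + 12·689·2 = 705738.
705738 mod 18603 = 17427.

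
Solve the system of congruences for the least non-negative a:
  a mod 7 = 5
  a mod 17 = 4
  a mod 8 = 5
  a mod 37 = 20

The moduli are pairwise coprime; N = 7·17·8·37 = 35224.
N/7 = 5032; 5032 ≡ 6 (mod 7); 6·6 ≡ 1, so inverse 6.
N/17 = 2072; 2072 ≡ 15 (mod 17); 15·8 ≡ 1, so inverse 8.
N/8 = 4403; 4403 ≡ 3 (mod 8); 3·3 ≡ 1, so inverse 3.
N/37 = 952; 952 ≡ 27 (mod 37); 27·11 ≡ 1, so inverse 11.
a ≡ 5·5032·6 + 4·2072·8 + 5·4403·3 + 20·952·11 = 492749.
492749 mod 35224 = 34837.

34837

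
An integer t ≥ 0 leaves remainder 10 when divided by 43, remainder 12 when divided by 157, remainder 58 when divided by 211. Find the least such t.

From t ≡ 10 (mod 43) write t = 10 + 43s. Substituting into t ≡ 12 (mod 157) gives 43s ≡ 2 (mod 157), and since 43⁻¹ ≡ 84 (mod 157), s ≡ 11. Hence t ≡ 10 + 43·11 = 483 (mod 6751).
From t ≡ 483 (mod 6751) write t = 483 + 6751s. Substituting into t ≡ 58 (mod 211) gives 6751s ≡ 208 (mod 211), and since 210⁻¹ ≡ 210 (mod 211), s ≡ 3. Hence t ≡ 483 + 6751·3 = 20736 (mod 1424461).

20736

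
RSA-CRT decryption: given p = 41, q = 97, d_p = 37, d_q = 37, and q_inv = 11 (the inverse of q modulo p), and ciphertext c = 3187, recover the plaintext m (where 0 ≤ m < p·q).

m₁ = c^(d_p) mod p: c ≡ 30 (mod 41), and 30^37 mod 41 = 28.
m₂ = c^(d_q) mod q: c ≡ 83 (mod 97), and 83^37 mod 97 = 76.
h = q_inv·(m₁ − m₂) mod p = 11·(28 − 76) mod 41 = 5.
m = m₂ + h·q = 76 + 5·97 = 561.

561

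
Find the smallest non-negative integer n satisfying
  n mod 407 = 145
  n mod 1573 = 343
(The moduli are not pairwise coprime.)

17646

Combine the congruences pairwise.
gcd(407, 1573) = 11 and 11 | (343 − 145), so the pair is consistent; merging gives n ≡ 17646 (mod 58201), where 58201 = lcm(407, 1573).
The solution is unique modulo lcm(407, 1573) = 58201.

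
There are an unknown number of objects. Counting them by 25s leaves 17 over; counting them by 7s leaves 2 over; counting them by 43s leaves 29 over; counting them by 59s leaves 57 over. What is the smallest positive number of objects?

43717

Combine the congruences pairwise.
From N ≡ 17 (mod 25) write N = 17 + 25t. Substituting into N ≡ 2 (mod 7) gives 25t ≡ 6 (mod 7), and since 4⁻¹ ≡ 2 (mod 7), t ≡ 5. Hence N ≡ 17 + 25·5 = 142 (mod 175).
From N ≡ 142 (mod 175) write N = 142 + 175t. Substituting into N ≡ 29 (mod 43) gives 175t ≡ 16 (mod 43), and since 3⁻¹ ≡ 29 (mod 43), t ≡ 34. Hence N ≡ 142 + 175·34 = 6092 (mod 7525).
From N ≡ 6092 (mod 7525) write N = 6092 + 7525t. Substituting into N ≡ 57 (mod 59) gives 7525t ≡ 42 (mod 59), and since 32⁻¹ ≡ 24 (mod 59), t ≡ 5. Hence N ≡ 6092 + 7525·5 = 43717 (mod 443975).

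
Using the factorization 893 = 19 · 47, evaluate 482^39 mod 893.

780

Mod 19: 482 ≡ 7; by Fermat, exponent reduces to 39 mod 18 = 3; 7^3 ≡ 1 (mod 19).
Mod 47: 482 ≡ 12; 12^39 ≡ 28 (mod 47).
Combine by CRT: x ≡ 1 (mod 19), x ≡ 28 (mod 47) ⇒ x ≡ 780 (mod 893).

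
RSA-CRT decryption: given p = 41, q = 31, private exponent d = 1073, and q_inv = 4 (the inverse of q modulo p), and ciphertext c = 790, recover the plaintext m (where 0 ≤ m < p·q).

d_p = d mod (p−1) = 1073 mod 40 = 33; d_q = d mod (q−1) = 23.
m₁ = c^(d_p) mod p: c ≡ 11 (mod 41), and 11^33 mod 41 = 34.
m₂ = c^(d_q) mod q: c ≡ 15 (mod 31), and 15^23 mod 31 = 27.
h = q_inv·(m₁ − m₂) mod p = 4·(34 − 27) mod 41 = 28.
m = m₂ + h·q = 27 + 28·31 = 895.

895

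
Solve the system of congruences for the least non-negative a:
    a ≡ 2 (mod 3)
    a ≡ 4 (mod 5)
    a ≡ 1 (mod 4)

29

From a ≡ 2 (mod 3) write a = 2 + 3t. Substituting into a ≡ 4 (mod 5) gives 3t ≡ 2 (mod 5), and since 3⁻¹ ≡ 2 (mod 5), t ≡ 4. Hence a ≡ 2 + 3·4 = 14 (mod 15).
From a ≡ 14 (mod 15) write a = 14 + 15t. Substituting into a ≡ 1 (mod 4) gives 15t ≡ 3 (mod 4), and since 3⁻¹ ≡ 3 (mod 4), t ≡ 1. Hence a ≡ 14 + 15·1 = 29 (mod 60).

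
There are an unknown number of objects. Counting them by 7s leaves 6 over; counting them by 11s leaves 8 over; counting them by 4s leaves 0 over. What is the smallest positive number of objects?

The moduli are pairwise coprime; M = 7·11·4 = 308.
M/7 = 44; 44 ≡ 2 (mod 7); 2·4 ≡ 1, so inverse 4.
M/11 = 28; 28 ≡ 6 (mod 11); 6·2 ≡ 1, so inverse 2.
M/4 = 77; 77 ≡ 1 (mod 4), inverse 1.
N ≡ 6·44·4 + 8·28·2 + 0·77·1 = 1504.
1504 mod 308 = 272.

272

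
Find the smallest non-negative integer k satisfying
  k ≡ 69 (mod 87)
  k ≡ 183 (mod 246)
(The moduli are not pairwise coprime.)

6333

gcd(87, 246) = 3 and 3 | (183 − 69), so the pair is consistent; merging gives k ≡ 6333 (mod 7134), where 7134 = lcm(87, 246).
The solution is unique modulo lcm(87, 246) = 7134.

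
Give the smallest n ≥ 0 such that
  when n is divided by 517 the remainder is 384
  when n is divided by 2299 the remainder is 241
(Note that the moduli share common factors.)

53118

gcd(517, 2299) = 11 and 11 | (241 − 384), so the pair is consistent; merging gives n ≡ 53118 (mod 108053), where 108053 = lcm(517, 2299).
The solution is unique modulo lcm(517, 2299) = 108053.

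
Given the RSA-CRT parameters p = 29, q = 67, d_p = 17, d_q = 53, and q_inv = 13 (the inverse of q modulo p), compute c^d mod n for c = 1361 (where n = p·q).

791

m₁ = c^(d_p) mod p: c ≡ 27 (mod 29), and 27^17 mod 29 = 8.
m₂ = c^(d_q) mod q: c ≡ 21 (mod 67), and 21^53 mod 67 = 54.
h = q_inv·(m₁ − m₂) mod p = 13·(8 − 54) mod 29 = 11.
m = m₂ + h·q = 54 + 11·67 = 791.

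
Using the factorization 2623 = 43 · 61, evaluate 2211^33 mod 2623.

Mod 43: 2211 ≡ 18; 18^33 ≡ 39 (mod 43).
Mod 61: 2211 ≡ 15; 15^33 ≡ 20 (mod 61).
Combine by CRT: x ≡ 39 (mod 43), x ≡ 20 (mod 61) ⇒ x ≡ 813 (mod 2623).

813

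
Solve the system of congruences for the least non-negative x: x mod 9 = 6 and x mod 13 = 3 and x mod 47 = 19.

The moduli are pairwise coprime; N = 9·13·47 = 5499.
N/9 = 611; 611 ≡ 8 (mod 9); 8·8 ≡ 1, so inverse 8.
N/13 = 423; 423 ≡ 7 (mod 13); 7·2 ≡ 1, so inverse 2.
N/47 = 117; 117 ≡ 23 (mod 47); 23·45 ≡ 1, so inverse 45.
x ≡ 6·611·8 + 3·423·2 + 19·117·45 = 131901.
131901 mod 5499 = 5424.

5424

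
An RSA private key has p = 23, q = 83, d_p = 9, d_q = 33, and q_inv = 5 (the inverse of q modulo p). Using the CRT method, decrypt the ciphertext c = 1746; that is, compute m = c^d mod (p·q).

270

m₁ = c^(d_p) mod p: c ≡ 21 (mod 23), and 21^9 mod 23 = 17.
m₂ = c^(d_q) mod q: c ≡ 3 (mod 83), and 3^33 mod 83 = 21.
h = q_inv·(m₁ − m₂) mod p = 5·(17 − 21) mod 23 = 3.
m = m₂ + h·q = 21 + 3·83 = 270.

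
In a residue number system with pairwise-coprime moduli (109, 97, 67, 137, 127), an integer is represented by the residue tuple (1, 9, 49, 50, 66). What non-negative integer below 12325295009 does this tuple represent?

Combine the congruences pairwise.
From x ≡ 1 (mod 109) write x = 1 + 109t. Substituting into x ≡ 9 (mod 97) gives 109t ≡ 8 (mod 97), and since 12⁻¹ ≡ 89 (mod 97), t ≡ 33. Hence x ≡ 1 + 109·33 = 3598 (mod 10573).
From x ≡ 3598 (mod 10573) write x = 3598 + 10573t. Substituting into x ≡ 49 (mod 67) gives 10573t ≡ 2 (mod 67), and since 54⁻¹ ≡ 36 (mod 67), t ≡ 5. Hence x ≡ 3598 + 10573·5 = 56463 (mod 708391).
From x ≡ 56463 (mod 708391) write x = 56463 + 708391t. Substituting into x ≡ 50 (mod 137) gives 708391t ≡ 31 (mod 137), and since 101⁻¹ ≡ 19 (mod 137), t ≡ 41. Hence x ≡ 56463 + 708391·41 = 29100494 (mod 97049567).
From x ≡ 29100494 (mod 97049567) write x = 29100494 + 97049567t. Substituting into x ≡ 66 (mod 127) gives 97049567t ≡ 98 (mod 127), and since 104⁻¹ ≡ 11 (mod 127), t ≡ 62. Hence x ≡ 29100494 + 97049567·62 = 6046173648 (mod 12325295009).

6046173648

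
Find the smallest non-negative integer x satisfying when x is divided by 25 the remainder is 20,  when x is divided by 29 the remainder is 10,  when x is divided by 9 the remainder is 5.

From x ≡ 20 (mod 25) write x = 20 + 25t. Substituting into x ≡ 10 (mod 29) gives 25t ≡ 19 (mod 29), and since 25⁻¹ ≡ 7 (mod 29), t ≡ 17. Hence x ≡ 20 + 25·17 = 445 (mod 725).
From x ≡ 445 (mod 725) write x = 445 + 725t. Substituting into x ≡ 5 (mod 9) gives 725t ≡ 1 (mod 9), and since 5⁻¹ ≡ 2 (mod 9), t ≡ 2. Hence x ≡ 445 + 725·2 = 1895 (mod 6525).

1895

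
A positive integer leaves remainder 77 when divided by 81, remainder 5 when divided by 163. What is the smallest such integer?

11741

From a ≡ 77 (mod 81) write a = 77 + 81t. Substituting into a ≡ 5 (mod 163) gives 81t ≡ 91 (mod 163), and since 81⁻¹ ≡ 161 (mod 163), t ≡ 144. Hence a ≡ 77 + 81·144 = 11741 (mod 13203).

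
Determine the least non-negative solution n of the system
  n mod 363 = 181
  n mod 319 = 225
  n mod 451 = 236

gcd(363, 319) = 11 and 11 | (225 − 181), so the pair is consistent; merging gives n ≡ 544 (mod 10527), where 10527 = lcm(363, 319).
gcd(10527, 451) = 11 and 11 | (236 − 544), so the pair is consistent; merging gives n ≡ 411097 (mod 431607), where 431607 = lcm(10527, 451).
The solution is unique modulo lcm(363, 319, 451) = 431607.

411097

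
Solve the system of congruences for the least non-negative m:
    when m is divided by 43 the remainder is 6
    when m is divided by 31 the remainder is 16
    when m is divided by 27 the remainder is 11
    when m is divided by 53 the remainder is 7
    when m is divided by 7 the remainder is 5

The moduli are pairwise coprime; N = 43·31·27·53·7 = 13352661.
N/43 = 310527; 310527 ≡ 24 (mod 43); 24·9 ≡ 1, so inverse 9.
N/31 = 430731; 430731 ≡ 17 (mod 31); 17·11 ≡ 1, so inverse 11.
N/27 = 494543; 494543 ≡ 11 (mod 27); 11·5 ≡ 1, so inverse 5.
N/53 = 251937; 251937 ≡ 28 (mod 53); 28·36 ≡ 1, so inverse 36.
N/7 = 1907523; 1907523 ≡ 2 (mod 7); 2·4 ≡ 1, so inverse 4.
m ≡ 6·310527·9 + 16·430731·11 + 11·494543·5 + 7·251937·36 + 5·1907523·4 = 221415563.
221415563 mod 13352661 = 7772987.

7772987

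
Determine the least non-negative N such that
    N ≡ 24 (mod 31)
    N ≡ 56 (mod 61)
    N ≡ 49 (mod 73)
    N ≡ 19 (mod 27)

2010250

The moduli are pairwise coprime; M = 31·61·73·27 = 3727161.
M/31 = 120231; 120231 ≡ 13 (mod 31); 13·12 ≡ 1, so inverse 12.
M/61 = 61101; 61101 ≡ 40 (mod 61); 40·29 ≡ 1, so inverse 29.
M/73 = 51057; 51057 ≡ 30 (mod 73); 30·56 ≡ 1, so inverse 56.
M/27 = 138043; 138043 ≡ 19 (mod 27); 19·10 ≡ 1, so inverse 10.
N ≡ 24·120231·12 + 56·61101·29 + 49·51057·56 + 19·138043·10 = 300183130.
300183130 mod 3727161 = 2010250.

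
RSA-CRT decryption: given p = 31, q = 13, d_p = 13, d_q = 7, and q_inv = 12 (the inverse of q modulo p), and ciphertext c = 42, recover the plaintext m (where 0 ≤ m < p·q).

m₁ = c^(d_p) mod p: c ≡ 11 (mod 31), and 11^13 mod 31 = 21.
m₂ = c^(d_q) mod q: c ≡ 3 (mod 13), and 3^7 mod 13 = 3.
h = q_inv·(m₁ − m₂) mod p = 12·(21 − 3) mod 31 = 30.
m = m₂ + h·q = 3 + 30·13 = 393.

393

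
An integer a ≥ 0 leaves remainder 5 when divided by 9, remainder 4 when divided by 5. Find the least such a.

14

Combine the congruences pairwise.
From a ≡ 5 (mod 9) write a = 5 + 9t. Substituting into a ≡ 4 (mod 5) gives 9t ≡ 4 (mod 5), and since 4⁻¹ ≡ 4 (mod 5), t ≡ 1. Hence a ≡ 5 + 9·1 = 14 (mod 45).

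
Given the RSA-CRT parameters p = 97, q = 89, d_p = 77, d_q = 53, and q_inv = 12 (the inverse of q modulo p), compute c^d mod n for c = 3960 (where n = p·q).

4891

m₁ = c^(d_p) mod p: c ≡ 80 (mod 97), and 80^77 mod 97 = 41.
m₂ = c^(d_q) mod q: c ≡ 44 (mod 89), and 44^53 mod 89 = 85.
h = q_inv·(m₁ − m₂) mod p = 12·(41 − 85) mod 97 = 54.
m = m₂ + h·q = 85 + 54·89 = 4891.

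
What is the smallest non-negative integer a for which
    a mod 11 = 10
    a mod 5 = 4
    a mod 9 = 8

The moduli are pairwise coprime; N = 11·5·9 = 495.
N/11 = 45; 45 ≡ 1 (mod 11), inverse 1.
N/5 = 99; 99 ≡ 4 (mod 5); 4·4 ≡ 1, so inverse 4.
N/9 = 55; 55 ≡ 1 (mod 9), inverse 1.
a ≡ 10·45·1 + 4·99·4 + 8·55·1 = 2474.
2474 mod 495 = 494.

494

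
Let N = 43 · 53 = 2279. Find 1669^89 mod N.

1417

Mod 43: 1669 ≡ 35; by Fermat, exponent reduces to 89 mod 42 = 5; 35^5 ≡ 41 (mod 43).
Mod 53: 1669 ≡ 26; by Fermat, exponent reduces to 89 mod 52 = 37; 26^37 ≡ 39 (mod 53).
Combine by CRT: x ≡ 41 (mod 43), x ≡ 39 (mod 53) ⇒ x ≡ 1417 (mod 2279).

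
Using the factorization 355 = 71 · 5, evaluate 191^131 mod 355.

151

Mod 71: 191 ≡ 49; by Fermat, exponent reduces to 131 mod 70 = 61; 49^61 ≡ 9 (mod 71).
Mod 5: 191 ≡ 1; by Fermat, exponent reduces to 131 mod 4 = 3; 1^3 ≡ 1 (mod 5).
Combine by CRT: x ≡ 9 (mod 71), x ≡ 1 (mod 5) ⇒ x ≡ 151 (mod 355).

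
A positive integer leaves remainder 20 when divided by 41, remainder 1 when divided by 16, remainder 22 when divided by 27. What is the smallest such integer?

3505

The moduli are pairwise coprime; N = 41·16·27 = 17712.
N/41 = 432; 432 ≡ 22 (mod 41); 22·28 ≡ 1, so inverse 28.
N/16 = 1107; 1107 ≡ 3 (mod 16); 3·11 ≡ 1, so inverse 11.
N/27 = 656; 656 ≡ 8 (mod 27); 8·17 ≡ 1, so inverse 17.
m ≡ 20·432·28 + 1·1107·11 + 22·656·17 = 499441.
499441 mod 17712 = 3505.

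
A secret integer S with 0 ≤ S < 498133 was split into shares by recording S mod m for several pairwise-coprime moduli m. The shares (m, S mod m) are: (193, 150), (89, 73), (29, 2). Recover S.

220170

The moduli are pairwise coprime; N = 193·89·29 = 498133.
N/193 = 2581; 2581 ≡ 72 (mod 193); 72·126 ≡ 1, so inverse 126.
N/89 = 5597; 5597 ≡ 79 (mod 89); 79·80 ≡ 1, so inverse 80.
N/29 = 17177; 17177 ≡ 9 (mod 29); 9·13 ≡ 1, so inverse 13.
S ≡ 150·2581·126 + 73·5597·80 + 2·17177·13 = 81913982.
81913982 mod 498133 = 220170.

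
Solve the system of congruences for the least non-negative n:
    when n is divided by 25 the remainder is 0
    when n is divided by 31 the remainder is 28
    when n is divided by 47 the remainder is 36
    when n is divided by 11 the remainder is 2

54650

From n ≡ 0 (mod 25) write n = 0 + 25t. Substituting into n ≡ 28 (mod 31) gives 25t ≡ 28 (mod 31), and since 25⁻¹ ≡ 5 (mod 31), t ≡ 16. Hence n ≡ 0 + 25·16 = 400 (mod 775).
From n ≡ 400 (mod 775) write n = 400 + 775t. Substituting into n ≡ 36 (mod 47) gives 775t ≡ 12 (mod 47), and since 23⁻¹ ≡ 45 (mod 47), t ≡ 23. Hence n ≡ 400 + 775·23 = 18225 (mod 36425).
From n ≡ 18225 (mod 36425) write n = 18225 + 36425t. Substituting into n ≡ 2 (mod 11) gives 36425t ≡ 4 (mod 11), and since 4⁻¹ ≡ 3 (mod 11), t ≡ 1. Hence n ≡ 18225 + 36425·1 = 54650 (mod 400675).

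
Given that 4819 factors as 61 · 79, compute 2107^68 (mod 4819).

Mod 61: 2107 ≡ 33; by Fermat, exponent reduces to 68 mod 60 = 8; 33^8 ≡ 34 (mod 61).
Mod 79: 2107 ≡ 53; 53^68 ≡ 36 (mod 79).
Combine by CRT: x ≡ 34 (mod 61), x ≡ 36 (mod 79) ⇒ x ≡ 2169 (mod 4819).

2169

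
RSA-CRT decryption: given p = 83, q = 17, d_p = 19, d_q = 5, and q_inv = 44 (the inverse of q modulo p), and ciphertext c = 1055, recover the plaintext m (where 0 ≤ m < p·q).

m₁ = c^(d_p) mod p: c ≡ 59 (mod 83), and 59^19 mod 83 = 3.
m₂ = c^(d_q) mod q: c ≡ 1 (mod 17), and 1^5 mod 17 = 1.
h = q_inv·(m₁ − m₂) mod p = 44·(3 − 1) mod 83 = 5.
m = m₂ + h·q = 1 + 5·17 = 86.

86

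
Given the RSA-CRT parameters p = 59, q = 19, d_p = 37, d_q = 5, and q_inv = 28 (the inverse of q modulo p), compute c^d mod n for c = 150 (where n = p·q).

m₁ = c^(d_p) mod p: c ≡ 32 (mod 59), and 32^37 mod 59 = 42.
m₂ = c^(d_q) mod q: c ≡ 17 (mod 19), and 17^5 mod 19 = 6.
h = q_inv·(m₁ − m₂) mod p = 28·(42 − 6) mod 59 = 5.
m = m₂ + h·q = 6 + 5·19 = 101.

101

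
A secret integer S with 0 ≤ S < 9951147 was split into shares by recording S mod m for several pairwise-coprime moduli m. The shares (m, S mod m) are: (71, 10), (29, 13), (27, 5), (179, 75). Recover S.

7854953

From S ≡ 10 (mod 71) write S = 10 + 71t. Substituting into S ≡ 13 (mod 29) gives 71t ≡ 3 (mod 29), and since 13⁻¹ ≡ 9 (mod 29), t ≡ 27. Hence S ≡ 10 + 71·27 = 1927 (mod 2059).
From S ≡ 1927 (mod 2059) write S = 1927 + 2059t. Substituting into S ≡ 5 (mod 27) gives 2059t ≡ 22 (mod 27), and since 7⁻¹ ≡ 4 (mod 27), t ≡ 7. Hence S ≡ 1927 + 2059·7 = 16340 (mod 55593).
From S ≡ 16340 (mod 55593) write S = 16340 + 55593t. Substituting into S ≡ 75 (mod 179) gives 55593t ≡ 24 (mod 179), and since 103⁻¹ ≡ 73 (mod 179), t ≡ 141. Hence S ≡ 16340 + 55593·141 = 7854953 (mod 9951147).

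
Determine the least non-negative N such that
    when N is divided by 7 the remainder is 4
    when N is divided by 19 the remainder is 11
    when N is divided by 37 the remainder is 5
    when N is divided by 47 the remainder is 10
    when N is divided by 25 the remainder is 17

The moduli are pairwise coprime; M = 7·19·37·47·25 = 5782175.
M/7 = 826025; 826025 ≡ 4 (mod 7); 4·2 ≡ 1, so inverse 2.
M/19 = 304325; 304325 ≡ 2 (mod 19); 2·10 ≡ 1, so inverse 10.
M/37 = 156275; 156275 ≡ 24 (mod 37); 24·17 ≡ 1, so inverse 17.
M/47 = 123025; 123025 ≡ 26 (mod 47); 26·38 ≡ 1, so inverse 38.
M/25 = 231287; 231287 ≡ 12 (mod 25); 12·23 ≡ 1, so inverse 23.
N ≡ 4·826025·2 + 11·304325·10 + 5·156275·17 + 10·123025·38 + 17·231287·23 = 190550042.
190550042 mod 5782175 = 5520442.

5520442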